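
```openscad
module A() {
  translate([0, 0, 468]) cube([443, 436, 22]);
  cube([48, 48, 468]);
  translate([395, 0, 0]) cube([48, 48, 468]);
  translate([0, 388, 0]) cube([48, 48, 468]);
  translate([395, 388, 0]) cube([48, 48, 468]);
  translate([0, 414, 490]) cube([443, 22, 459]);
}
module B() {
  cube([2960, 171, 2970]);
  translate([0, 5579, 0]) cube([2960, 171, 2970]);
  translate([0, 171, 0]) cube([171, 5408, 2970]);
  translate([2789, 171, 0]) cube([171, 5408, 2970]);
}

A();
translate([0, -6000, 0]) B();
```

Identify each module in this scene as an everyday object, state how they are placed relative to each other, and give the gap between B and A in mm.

The house frame's nearest face is 250 mm from the chair's −y face.

A is a chair. B is a house frame. The house frame is on the floor beside the chair on its −y side. The gap between the house frame and the chair is 250 mm.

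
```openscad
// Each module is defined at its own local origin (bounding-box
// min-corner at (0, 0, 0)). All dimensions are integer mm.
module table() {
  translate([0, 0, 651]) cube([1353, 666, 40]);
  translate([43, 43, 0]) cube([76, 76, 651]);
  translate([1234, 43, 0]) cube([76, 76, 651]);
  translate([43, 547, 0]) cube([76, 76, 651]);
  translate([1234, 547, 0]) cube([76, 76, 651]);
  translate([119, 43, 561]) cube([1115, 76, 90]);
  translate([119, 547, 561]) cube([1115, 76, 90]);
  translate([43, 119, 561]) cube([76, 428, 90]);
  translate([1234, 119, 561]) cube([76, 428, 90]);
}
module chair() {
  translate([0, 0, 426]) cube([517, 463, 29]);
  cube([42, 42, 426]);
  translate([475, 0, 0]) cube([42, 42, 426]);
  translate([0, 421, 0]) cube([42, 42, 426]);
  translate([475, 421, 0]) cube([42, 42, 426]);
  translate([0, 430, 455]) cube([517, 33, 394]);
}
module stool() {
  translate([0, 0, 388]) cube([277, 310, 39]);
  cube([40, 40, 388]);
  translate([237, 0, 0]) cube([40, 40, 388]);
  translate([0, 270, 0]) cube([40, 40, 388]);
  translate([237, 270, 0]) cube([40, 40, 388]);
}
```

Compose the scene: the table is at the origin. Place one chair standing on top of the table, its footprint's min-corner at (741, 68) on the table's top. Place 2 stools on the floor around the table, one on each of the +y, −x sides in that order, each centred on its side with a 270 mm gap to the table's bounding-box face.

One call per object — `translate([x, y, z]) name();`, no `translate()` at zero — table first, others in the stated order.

table();
translate([741, 68, 691]) chair();
translate([538, 936, 0]) stool();
translate([-547, 178, 0]) stool();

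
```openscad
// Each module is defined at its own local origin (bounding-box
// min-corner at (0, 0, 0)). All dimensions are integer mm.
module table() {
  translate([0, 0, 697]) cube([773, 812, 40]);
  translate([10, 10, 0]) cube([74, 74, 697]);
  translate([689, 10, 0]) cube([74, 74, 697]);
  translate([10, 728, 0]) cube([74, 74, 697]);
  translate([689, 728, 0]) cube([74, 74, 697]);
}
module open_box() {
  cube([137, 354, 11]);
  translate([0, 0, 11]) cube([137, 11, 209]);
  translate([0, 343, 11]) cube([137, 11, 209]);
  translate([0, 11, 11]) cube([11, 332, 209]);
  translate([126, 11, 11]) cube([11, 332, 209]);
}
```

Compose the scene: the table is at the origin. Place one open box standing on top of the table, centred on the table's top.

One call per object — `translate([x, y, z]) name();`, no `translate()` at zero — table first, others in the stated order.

table();
translate([318, 229, 737]) open_box();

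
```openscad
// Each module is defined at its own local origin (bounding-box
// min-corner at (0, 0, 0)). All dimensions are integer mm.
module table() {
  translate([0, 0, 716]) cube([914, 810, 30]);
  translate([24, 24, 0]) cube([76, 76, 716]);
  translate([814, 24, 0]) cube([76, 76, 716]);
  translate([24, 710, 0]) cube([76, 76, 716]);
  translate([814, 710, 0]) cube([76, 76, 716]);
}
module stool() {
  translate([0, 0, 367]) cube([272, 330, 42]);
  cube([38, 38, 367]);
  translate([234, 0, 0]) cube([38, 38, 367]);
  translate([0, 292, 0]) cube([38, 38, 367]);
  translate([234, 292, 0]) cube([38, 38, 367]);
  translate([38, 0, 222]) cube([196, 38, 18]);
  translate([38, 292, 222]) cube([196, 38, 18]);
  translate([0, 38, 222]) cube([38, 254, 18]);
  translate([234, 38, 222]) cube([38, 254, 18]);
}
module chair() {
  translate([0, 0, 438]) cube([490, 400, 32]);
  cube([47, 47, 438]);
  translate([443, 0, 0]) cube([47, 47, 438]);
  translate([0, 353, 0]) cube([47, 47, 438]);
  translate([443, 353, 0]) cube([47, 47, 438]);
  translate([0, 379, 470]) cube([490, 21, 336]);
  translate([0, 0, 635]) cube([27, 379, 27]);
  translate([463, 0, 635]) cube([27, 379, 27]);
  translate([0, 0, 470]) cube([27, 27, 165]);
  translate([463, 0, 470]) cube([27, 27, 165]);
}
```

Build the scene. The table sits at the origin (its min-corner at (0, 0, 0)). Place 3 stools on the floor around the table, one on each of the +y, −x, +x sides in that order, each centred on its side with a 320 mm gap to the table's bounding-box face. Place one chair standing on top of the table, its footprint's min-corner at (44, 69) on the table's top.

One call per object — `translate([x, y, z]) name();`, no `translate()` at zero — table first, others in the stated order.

table();
translate([321, 1130, 0]) stool();
translate([-592, 240, 0]) stool();
translate([1234, 240, 0]) stool();
translate([44, 69, 746]) chair();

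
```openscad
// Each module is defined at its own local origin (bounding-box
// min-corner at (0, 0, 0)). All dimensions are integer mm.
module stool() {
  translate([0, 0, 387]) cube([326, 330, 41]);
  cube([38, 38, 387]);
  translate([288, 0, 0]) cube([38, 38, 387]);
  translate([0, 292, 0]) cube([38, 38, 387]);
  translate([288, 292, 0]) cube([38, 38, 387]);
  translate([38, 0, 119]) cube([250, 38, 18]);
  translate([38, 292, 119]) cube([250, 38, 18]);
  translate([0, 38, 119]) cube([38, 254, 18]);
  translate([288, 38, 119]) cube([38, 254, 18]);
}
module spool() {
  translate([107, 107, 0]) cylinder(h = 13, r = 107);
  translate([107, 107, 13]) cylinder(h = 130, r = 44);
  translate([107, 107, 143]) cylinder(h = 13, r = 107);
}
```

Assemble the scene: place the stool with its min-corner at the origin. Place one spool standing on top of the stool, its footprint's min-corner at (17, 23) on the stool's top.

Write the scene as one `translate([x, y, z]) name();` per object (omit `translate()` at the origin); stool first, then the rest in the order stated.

stool();
translate([17, 23, 428]) spool();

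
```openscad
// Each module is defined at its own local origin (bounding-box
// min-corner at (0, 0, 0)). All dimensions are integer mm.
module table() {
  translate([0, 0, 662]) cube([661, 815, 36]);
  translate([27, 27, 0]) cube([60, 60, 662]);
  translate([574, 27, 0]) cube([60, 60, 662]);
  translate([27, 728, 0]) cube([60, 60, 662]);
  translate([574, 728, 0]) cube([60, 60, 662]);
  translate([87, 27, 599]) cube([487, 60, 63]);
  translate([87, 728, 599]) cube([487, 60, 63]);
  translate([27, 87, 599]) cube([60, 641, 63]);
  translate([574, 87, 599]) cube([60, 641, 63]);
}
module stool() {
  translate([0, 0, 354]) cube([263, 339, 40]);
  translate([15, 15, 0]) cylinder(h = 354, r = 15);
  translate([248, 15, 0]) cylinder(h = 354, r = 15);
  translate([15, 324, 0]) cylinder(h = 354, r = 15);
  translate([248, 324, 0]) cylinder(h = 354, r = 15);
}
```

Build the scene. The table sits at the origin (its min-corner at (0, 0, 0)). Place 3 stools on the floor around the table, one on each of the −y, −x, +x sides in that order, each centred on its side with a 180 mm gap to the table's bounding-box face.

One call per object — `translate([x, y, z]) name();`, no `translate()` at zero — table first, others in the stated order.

table();
translate([199, -519, 0]) stool();
translate([-443, 238, 0]) stool();
translate([841, 238, 0]) stool();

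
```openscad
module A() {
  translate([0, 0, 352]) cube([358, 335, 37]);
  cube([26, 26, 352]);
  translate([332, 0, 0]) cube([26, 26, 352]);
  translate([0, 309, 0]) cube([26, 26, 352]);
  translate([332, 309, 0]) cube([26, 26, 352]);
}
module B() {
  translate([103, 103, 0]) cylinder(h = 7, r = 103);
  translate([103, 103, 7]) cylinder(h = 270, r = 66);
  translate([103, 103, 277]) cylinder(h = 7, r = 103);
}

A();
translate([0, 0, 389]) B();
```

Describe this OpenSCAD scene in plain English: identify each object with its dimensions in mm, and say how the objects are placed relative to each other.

A is a four-legged stool. The seat is 358×335 mm, 37 mm thick, top at z = 389 mm. It stands on four square legs, each 26×26 mm in cross-section, from z = 0 to the seat underside, each flush with a corner of the seat.

B is a spool: two coaxial disc flanges of radius 103 mm and thickness 7 mm, joined by a core cylinder of radius 66 mm and height 270 mm. The lower flange rests on z = 0 and the three cylinders share a vertical axis.

The spool is on top of the stool.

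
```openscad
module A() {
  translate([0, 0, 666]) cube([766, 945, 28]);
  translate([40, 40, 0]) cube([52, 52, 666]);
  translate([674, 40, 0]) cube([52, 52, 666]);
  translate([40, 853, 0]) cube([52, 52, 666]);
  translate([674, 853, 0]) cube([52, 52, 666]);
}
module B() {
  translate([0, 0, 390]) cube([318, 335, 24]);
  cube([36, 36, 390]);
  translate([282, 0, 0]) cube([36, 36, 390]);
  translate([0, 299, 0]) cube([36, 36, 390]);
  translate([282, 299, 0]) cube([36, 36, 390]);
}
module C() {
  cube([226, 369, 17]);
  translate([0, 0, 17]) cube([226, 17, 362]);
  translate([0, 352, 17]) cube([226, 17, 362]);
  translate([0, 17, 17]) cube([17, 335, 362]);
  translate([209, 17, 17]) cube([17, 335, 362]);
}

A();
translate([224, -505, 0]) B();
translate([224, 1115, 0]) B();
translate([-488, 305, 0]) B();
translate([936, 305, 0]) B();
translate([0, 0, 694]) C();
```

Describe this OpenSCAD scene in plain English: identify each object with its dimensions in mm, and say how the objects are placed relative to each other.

A is a table with a 766×945 mm rectangular top, 28 mm thick, top surface at z = 694 mm, supported by four 52×52 mm square legs, each inset 40 mm from the nearest pair of top edges, running from the floor.

B is a four-legged stool. The seat is 318×335 mm, 24 mm thick, top at z = 414 mm. It stands on four square legs, each 36×36 mm in cross-section, from z = 0 to the seat underside, each flush with a corner of the seat.

C is an open-topped rectangular box: outside dimensions 226×369×379 mm, with a uniform wall and base thickness of 17 mm. The base is a full 226×369 slab on the floor; four walls sit on top of the base. The front and back walls (the −y and +y sides) span the full width; the two side walls fit between them.

Four stools sit around the table at the −y, +y, −x, +x sides. The open box is on top of the table.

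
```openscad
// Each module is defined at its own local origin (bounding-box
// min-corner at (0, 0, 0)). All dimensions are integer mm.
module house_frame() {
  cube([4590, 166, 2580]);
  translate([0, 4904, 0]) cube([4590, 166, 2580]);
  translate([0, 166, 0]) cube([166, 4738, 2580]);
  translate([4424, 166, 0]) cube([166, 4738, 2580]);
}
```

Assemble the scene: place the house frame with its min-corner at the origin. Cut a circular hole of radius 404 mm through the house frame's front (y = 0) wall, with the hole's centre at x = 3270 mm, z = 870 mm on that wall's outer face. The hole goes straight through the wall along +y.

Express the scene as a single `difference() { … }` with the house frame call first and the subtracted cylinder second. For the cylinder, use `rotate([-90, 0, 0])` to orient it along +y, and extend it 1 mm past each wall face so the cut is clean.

difference() {
  house_frame();
  translate([3270, -1, 870]) rotate([-90, 0, 0]) cylinder(h = 168, r = 404);
}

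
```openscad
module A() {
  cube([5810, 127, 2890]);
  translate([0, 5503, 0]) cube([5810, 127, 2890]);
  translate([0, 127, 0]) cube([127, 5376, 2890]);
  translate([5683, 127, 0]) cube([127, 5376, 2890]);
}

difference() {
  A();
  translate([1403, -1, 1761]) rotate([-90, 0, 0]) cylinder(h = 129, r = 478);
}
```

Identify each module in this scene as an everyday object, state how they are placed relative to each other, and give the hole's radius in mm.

The subtracted cylinder has r = 478 mm.

A is a house frame. The house frame has a circular hole through its front wall. The hole's radius is 478 mm.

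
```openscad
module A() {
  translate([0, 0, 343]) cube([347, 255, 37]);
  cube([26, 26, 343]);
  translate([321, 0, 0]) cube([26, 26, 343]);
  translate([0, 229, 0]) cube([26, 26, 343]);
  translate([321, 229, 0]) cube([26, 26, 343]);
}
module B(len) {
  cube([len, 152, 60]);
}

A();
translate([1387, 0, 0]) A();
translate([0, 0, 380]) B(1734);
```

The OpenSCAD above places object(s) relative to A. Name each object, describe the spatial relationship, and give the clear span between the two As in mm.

A is a stool. B is a beam. A beam spans the tops of two stools. The clear span between the two stools is 1040 mm.

Second stool starts at x = 1387; first ends at x = 347; clear span = 1387 − 347 = 1040 mm.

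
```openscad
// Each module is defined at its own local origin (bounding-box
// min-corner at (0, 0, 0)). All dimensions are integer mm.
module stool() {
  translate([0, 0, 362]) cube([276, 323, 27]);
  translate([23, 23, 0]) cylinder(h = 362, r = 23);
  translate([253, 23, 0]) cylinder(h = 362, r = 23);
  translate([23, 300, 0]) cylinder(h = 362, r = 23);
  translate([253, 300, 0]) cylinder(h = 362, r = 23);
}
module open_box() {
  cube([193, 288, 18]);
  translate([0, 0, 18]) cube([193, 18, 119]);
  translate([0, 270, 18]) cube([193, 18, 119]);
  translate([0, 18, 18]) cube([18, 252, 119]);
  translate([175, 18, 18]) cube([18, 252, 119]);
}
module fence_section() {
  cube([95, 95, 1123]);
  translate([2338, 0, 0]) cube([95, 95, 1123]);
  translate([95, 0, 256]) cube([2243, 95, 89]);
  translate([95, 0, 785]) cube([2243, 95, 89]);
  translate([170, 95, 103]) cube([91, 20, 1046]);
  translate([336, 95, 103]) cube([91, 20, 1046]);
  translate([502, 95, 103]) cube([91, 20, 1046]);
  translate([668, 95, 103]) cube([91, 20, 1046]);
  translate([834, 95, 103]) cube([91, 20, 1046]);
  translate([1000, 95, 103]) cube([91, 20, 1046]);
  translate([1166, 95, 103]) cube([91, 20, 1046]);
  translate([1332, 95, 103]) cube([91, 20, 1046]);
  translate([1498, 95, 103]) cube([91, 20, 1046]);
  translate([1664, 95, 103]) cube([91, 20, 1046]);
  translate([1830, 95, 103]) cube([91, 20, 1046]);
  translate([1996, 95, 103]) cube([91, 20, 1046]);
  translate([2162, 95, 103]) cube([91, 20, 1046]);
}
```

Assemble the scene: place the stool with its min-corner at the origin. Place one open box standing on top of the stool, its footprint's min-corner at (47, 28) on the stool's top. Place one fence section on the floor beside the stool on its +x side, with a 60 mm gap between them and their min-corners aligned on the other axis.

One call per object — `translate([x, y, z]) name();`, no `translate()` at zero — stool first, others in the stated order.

stool();
translate([47, 28, 389]) open_box();
translate([336, 0, 0]) fence_section();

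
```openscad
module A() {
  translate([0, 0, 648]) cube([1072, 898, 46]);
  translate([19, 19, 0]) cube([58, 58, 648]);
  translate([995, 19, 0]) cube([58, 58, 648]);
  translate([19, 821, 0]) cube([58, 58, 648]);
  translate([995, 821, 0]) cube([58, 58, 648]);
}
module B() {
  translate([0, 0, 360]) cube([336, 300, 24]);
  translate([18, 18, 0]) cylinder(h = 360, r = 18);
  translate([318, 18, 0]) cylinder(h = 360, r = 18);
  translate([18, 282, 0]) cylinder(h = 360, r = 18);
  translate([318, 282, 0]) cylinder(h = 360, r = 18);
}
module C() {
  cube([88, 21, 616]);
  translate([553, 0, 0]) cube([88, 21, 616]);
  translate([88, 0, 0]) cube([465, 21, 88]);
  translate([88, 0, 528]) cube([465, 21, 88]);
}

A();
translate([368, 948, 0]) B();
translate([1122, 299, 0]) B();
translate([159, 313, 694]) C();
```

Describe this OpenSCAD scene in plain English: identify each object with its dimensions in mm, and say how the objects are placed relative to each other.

A is a rectangular dining table. The top is 1072×898×46 mm with its upper surface at z = 694 mm. It stands on four 58×58 mm square legs, each inset 19 mm from the nearest pair of top edges, running from the floor to the underside of the top.

B is a four-legged stool. The seat is a 336×300×24 mm slab whose top surface is at z = 384 mm; four round legs, each 36 mm in diameter, run from the floor (z = 0) to the underside of the seat, each leg's axis is inset half a diameter from the nearest pair of seat edges (so the leg's bounding box is flush with the corner).

C is a rectangular picture frame lying in the x–z plane (depth along y). The opening is 465 mm wide (x) by 440 mm tall (z), surrounded by a border 88 mm wide on all four sides. The frame is 21 mm deep and is made of two full-height vertical stiles with two horizontal rails fitted between them.

Two stools sit around the table at the +y, +x sides. The picture frame is on top of the table.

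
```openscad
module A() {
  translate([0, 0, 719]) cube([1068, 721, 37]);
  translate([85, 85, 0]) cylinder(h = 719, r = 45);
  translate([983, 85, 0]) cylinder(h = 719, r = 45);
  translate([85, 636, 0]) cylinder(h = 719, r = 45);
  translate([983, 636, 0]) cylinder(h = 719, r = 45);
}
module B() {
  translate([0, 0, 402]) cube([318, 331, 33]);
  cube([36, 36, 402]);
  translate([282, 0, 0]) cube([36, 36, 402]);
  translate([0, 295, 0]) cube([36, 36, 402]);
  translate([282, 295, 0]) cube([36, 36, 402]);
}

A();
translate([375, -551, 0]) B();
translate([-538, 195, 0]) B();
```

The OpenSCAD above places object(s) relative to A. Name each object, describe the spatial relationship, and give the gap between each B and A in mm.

Each stool's nearest face is 220 mm from the table's bounding box.

A is a table. B is a stool. Two stools sit around the table at the −y, −x sides. The gap between each stool and the table is 220 mm.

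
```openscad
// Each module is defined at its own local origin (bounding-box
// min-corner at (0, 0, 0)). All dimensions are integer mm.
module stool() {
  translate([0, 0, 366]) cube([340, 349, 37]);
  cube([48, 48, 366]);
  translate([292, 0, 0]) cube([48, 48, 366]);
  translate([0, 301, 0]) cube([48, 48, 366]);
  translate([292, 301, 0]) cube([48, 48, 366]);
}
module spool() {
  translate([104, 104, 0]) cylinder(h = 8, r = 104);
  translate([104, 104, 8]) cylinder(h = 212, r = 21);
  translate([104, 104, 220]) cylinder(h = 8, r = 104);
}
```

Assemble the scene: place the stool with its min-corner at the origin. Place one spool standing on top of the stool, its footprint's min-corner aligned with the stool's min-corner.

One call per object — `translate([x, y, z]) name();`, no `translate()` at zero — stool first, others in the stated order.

stool();
translate([0, 0, 403]) spool();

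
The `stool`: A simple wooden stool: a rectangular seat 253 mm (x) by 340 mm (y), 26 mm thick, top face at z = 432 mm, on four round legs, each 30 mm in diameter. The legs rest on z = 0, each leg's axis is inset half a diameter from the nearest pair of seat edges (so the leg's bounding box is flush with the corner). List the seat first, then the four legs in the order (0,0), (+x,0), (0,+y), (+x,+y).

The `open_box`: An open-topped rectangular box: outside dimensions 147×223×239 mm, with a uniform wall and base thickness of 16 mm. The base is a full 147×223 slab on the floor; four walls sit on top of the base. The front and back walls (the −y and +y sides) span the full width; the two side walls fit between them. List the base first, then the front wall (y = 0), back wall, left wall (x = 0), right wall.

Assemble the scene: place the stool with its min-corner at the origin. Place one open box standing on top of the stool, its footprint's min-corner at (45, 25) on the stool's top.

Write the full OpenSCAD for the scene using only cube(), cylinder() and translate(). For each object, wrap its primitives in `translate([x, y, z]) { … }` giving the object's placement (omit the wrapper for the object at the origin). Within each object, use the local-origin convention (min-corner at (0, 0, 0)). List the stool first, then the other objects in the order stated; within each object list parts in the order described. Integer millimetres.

translate([0, 0, 406]) cube([253, 340, 26]);
translate([15, 15, 0]) cylinder(h = 406, r = 15);
translate([238, 15, 0]) cylinder(h = 406, r = 15);
translate([15, 325, 0]) cylinder(h = 406, r = 15);
translate([238, 325, 0]) cylinder(h = 406, r = 15);
translate([45, 25, 432]) {
  cube([147, 223, 16]);
  translate([0, 0, 16]) cube([147, 16, 223]);
  translate([0, 207, 16]) cube([147, 16, 223]);
  translate([0, 16, 16]) cube([16, 191, 223]);
  translate([131, 16, 16]) cube([16, 191, 223]);
}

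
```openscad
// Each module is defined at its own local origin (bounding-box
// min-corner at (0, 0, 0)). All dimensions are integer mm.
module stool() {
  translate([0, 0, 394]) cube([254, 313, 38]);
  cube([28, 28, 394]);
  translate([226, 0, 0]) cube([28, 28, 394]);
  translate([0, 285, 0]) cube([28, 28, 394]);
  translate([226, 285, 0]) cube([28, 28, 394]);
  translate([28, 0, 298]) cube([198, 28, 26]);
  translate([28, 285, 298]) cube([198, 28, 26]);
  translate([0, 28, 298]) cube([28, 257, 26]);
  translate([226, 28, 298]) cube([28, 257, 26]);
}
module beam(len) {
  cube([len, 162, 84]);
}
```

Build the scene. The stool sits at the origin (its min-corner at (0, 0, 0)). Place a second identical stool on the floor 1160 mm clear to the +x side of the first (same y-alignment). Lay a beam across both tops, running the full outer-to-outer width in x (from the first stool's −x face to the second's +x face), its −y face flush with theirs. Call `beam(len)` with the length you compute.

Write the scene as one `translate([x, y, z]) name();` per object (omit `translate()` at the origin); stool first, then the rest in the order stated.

stool();
translate([1414, 0, 0]) stool();
translate([0, 0, 432]) beam(1668);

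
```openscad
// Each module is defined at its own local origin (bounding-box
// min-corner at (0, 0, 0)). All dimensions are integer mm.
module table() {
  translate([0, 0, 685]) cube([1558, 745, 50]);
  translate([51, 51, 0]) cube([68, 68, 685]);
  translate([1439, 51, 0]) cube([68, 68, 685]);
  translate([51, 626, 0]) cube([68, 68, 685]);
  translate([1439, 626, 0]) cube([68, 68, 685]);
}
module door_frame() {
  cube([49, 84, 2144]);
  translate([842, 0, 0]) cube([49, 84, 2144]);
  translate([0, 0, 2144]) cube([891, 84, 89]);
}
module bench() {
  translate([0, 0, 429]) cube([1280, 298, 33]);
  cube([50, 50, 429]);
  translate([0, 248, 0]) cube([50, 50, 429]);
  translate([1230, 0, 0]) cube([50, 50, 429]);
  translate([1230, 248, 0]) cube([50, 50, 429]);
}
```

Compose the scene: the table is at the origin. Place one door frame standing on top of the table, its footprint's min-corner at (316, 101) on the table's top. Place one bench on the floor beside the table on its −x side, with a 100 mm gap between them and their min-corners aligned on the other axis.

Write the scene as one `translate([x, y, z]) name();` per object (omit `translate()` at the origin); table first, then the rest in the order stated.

table();
translate([316, 101, 735]) door_frame();
translate([-1380, 0, 0]) bench();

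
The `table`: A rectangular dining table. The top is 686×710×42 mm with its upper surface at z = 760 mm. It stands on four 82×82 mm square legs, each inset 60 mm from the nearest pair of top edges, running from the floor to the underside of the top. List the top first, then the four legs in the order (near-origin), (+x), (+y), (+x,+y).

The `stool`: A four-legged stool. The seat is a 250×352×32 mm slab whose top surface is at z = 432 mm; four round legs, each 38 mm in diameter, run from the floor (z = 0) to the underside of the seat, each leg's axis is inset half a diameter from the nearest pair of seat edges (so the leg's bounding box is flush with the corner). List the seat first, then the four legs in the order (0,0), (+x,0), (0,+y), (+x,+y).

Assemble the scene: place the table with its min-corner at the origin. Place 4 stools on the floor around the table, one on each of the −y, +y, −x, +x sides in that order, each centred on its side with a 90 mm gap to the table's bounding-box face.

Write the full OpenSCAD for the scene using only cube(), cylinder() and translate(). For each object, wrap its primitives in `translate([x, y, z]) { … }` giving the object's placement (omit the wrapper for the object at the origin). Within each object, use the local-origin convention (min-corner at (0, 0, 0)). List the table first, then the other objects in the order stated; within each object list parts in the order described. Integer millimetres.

translate([0, 0, 718]) cube([686, 710, 42]);
translate([60, 60, 0]) cube([82, 82, 718]);
translate([544, 60, 0]) cube([82, 82, 718]);
translate([60, 568, 0]) cube([82, 82, 718]);
translate([544, 568, 0]) cube([82, 82, 718]);
translate([218, -442, 0]) {
  translate([0, 0, 400]) cube([250, 352, 32]);
  translate([19, 19, 0]) cylinder(h = 400, r = 19);
  translate([231, 19, 0]) cylinder(h = 400, r = 19);
  translate([19, 333, 0]) cylinder(h = 400, r = 19);
  translate([231, 333, 0]) cylinder(h = 400, r = 19);
}
translate([218, 800, 0]) {
  translate([0, 0, 400]) cube([250, 352, 32]);
  translate([19, 19, 0]) cylinder(h = 400, r = 19);
  translate([231, 19, 0]) cylinder(h = 400, r = 19);
  translate([19, 333, 0]) cylinder(h = 400, r = 19);
  translate([231, 333, 0]) cylinder(h = 400, r = 19);
}
translate([-340, 179, 0]) {
  translate([0, 0, 400]) cube([250, 352, 32]);
  translate([19, 19, 0]) cylinder(h = 400, r = 19);
  translate([231, 19, 0]) cylinder(h = 400, r = 19);
  translate([19, 333, 0]) cylinder(h = 400, r = 19);
  translate([231, 333, 0]) cylinder(h = 400, r = 19);
}
translate([776, 179, 0]) {
  translate([0, 0, 400]) cube([250, 352, 32]);
  translate([19, 19, 0]) cylinder(h = 400, r = 19);
  translate([231, 19, 0]) cylinder(h = 400, r = 19);
  translate([19, 333, 0]) cylinder(h = 400, r = 19);
  translate([231, 333, 0]) cylinder(h = 400, r = 19);
}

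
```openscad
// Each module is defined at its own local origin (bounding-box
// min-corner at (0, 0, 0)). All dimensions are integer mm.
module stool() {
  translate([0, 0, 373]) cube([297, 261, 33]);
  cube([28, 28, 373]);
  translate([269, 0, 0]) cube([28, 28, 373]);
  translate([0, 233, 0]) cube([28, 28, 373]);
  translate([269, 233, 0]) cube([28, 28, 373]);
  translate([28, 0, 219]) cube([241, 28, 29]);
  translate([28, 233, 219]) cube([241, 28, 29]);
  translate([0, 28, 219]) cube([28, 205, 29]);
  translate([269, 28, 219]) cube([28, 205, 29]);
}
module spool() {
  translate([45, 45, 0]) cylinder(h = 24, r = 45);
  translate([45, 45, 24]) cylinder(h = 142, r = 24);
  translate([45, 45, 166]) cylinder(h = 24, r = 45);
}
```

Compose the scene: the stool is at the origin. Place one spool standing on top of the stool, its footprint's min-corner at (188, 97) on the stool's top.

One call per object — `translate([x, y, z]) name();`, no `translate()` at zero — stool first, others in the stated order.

stool();
translate([188, 97, 406]) spool();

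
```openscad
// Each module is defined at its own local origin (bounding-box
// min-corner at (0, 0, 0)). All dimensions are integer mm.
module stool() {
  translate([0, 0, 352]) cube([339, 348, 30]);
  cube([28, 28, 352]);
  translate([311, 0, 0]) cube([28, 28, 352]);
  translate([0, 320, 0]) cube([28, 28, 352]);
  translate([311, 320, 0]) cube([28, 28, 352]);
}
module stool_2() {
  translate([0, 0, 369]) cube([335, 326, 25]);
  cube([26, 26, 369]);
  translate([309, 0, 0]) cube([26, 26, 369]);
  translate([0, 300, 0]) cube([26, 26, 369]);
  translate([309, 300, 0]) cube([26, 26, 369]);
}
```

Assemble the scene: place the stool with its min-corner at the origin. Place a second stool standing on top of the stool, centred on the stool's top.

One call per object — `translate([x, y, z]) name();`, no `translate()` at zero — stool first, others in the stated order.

stool();
translate([2, 11, 382]) stool_2();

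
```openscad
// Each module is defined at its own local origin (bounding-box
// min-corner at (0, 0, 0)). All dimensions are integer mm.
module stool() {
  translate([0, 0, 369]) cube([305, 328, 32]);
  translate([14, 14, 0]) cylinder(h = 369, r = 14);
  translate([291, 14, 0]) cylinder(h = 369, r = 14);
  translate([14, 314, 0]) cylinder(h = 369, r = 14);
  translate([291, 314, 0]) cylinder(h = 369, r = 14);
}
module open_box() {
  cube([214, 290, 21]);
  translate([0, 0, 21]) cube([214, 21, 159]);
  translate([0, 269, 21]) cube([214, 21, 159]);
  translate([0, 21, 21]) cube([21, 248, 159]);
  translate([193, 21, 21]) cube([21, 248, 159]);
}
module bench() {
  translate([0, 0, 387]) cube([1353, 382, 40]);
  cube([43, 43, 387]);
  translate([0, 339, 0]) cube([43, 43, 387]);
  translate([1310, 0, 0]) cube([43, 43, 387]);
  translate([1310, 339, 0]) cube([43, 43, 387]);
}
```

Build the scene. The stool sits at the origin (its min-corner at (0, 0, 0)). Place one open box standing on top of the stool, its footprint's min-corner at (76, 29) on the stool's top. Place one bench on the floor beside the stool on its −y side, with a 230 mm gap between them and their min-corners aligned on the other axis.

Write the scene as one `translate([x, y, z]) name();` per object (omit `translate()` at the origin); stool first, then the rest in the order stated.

stool();
translate([76, 29, 401]) open_box();
translate([0, -612, 0]) bench();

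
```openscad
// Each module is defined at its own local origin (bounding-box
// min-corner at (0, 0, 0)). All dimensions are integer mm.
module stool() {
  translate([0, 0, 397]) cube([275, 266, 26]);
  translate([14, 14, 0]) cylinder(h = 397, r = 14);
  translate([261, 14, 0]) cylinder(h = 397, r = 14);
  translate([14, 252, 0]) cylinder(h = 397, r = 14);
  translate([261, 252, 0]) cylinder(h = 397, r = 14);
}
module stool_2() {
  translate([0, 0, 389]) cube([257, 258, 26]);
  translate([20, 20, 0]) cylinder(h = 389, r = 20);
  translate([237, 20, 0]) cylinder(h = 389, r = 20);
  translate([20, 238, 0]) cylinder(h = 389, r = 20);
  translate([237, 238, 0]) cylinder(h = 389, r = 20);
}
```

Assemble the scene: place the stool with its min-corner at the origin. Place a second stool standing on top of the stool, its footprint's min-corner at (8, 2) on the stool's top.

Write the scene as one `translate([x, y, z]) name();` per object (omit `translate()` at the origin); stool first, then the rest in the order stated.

stool();
translate([8, 2, 423]) stool_2();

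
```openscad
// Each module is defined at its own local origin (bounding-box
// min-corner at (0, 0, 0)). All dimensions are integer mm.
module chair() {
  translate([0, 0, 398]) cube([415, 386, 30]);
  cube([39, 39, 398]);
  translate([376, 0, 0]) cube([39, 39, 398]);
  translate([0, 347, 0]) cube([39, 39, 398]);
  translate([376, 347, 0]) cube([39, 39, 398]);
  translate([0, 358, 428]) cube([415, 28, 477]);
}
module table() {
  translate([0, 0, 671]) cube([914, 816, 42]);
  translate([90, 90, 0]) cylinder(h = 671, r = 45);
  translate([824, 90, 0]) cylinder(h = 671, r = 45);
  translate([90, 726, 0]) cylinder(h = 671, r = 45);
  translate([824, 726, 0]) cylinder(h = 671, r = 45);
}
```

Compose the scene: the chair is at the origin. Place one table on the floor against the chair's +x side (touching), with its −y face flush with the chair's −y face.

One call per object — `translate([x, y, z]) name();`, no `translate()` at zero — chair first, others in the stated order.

chair();
translate([415, 0, 0]) table();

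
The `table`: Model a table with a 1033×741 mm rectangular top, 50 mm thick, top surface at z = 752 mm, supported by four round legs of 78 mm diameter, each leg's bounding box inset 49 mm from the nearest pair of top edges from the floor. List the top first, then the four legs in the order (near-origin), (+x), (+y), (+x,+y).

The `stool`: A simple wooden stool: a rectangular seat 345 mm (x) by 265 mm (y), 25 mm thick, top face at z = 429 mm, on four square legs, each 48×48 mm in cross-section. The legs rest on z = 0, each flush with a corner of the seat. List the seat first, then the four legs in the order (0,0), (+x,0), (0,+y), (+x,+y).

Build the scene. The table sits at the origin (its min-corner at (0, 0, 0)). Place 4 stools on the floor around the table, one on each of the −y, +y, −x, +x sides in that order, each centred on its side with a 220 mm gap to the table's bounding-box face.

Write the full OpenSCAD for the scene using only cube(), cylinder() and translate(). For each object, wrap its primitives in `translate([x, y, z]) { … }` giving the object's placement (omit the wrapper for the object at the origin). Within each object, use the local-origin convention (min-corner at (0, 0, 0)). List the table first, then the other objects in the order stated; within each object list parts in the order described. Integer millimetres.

translate([0, 0, 702]) cube([1033, 741, 50]);
translate([88, 88, 0]) cylinder(h = 702, r = 39);
translate([945, 88, 0]) cylinder(h = 702, r = 39);
translate([88, 653, 0]) cylinder(h = 702, r = 39);
translate([945, 653, 0]) cylinder(h = 702, r = 39);
translate([344, -485, 0]) {
  translate([0, 0, 404]) cube([345, 265, 25]);
  cube([48, 48, 404]);
  translate([297, 0, 0]) cube([48, 48, 404]);
  translate([0, 217, 0]) cube([48, 48, 404]);
  translate([297, 217, 0]) cube([48, 48, 404]);
}
translate([344, 961, 0]) {
  translate([0, 0, 404]) cube([345, 265, 25]);
  cube([48, 48, 404]);
  translate([297, 0, 0]) cube([48, 48, 404]);
  translate([0, 217, 0]) cube([48, 48, 404]);
  translate([297, 217, 0]) cube([48, 48, 404]);
}
translate([-565, 238, 0]) {
  translate([0, 0, 404]) cube([345, 265, 25]);
  cube([48, 48, 404]);
  translate([297, 0, 0]) cube([48, 48, 404]);
  translate([0, 217, 0]) cube([48, 48, 404]);
  translate([297, 217, 0]) cube([48, 48, 404]);
}
translate([1253, 238, 0]) {
  translate([0, 0, 404]) cube([345, 265, 25]);
  cube([48, 48, 404]);
  translate([297, 0, 0]) cube([48, 48, 404]);
  translate([0, 217, 0]) cube([48, 48, 404]);
  translate([297, 217, 0]) cube([48, 48, 404]);
}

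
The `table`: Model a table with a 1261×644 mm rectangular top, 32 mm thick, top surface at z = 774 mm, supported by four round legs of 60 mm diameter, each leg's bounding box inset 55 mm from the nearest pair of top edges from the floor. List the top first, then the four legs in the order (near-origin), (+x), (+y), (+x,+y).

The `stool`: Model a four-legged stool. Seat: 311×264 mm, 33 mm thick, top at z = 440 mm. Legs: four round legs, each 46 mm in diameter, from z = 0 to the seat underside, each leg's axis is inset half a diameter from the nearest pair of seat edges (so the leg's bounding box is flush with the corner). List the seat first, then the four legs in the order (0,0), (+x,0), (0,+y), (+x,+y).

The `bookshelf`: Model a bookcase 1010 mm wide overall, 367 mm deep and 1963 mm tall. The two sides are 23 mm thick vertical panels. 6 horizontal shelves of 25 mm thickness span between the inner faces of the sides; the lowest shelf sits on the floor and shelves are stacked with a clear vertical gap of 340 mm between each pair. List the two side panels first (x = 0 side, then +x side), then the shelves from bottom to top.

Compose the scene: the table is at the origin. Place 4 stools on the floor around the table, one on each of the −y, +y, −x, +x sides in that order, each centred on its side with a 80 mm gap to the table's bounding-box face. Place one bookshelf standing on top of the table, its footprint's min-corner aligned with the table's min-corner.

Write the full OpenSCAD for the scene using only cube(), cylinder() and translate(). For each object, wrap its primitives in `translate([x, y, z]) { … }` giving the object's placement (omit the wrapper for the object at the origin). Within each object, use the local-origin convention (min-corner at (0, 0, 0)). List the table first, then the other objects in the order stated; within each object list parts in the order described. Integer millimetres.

translate([0, 0, 742]) cube([1261, 644, 32]);
translate([85, 85, 0]) cylinder(h = 742, r = 30);
translate([1176, 85, 0]) cylinder(h = 742, r = 30);
translate([85, 559, 0]) cylinder(h = 742, r = 30);
translate([1176, 559, 0]) cylinder(h = 742, r = 30);
translate([475, -344, 0]) {
  translate([0, 0, 407]) cube([311, 264, 33]);
  translate([23, 23, 0]) cylinder(h = 407, r = 23);
  translate([288, 23, 0]) cylinder(h = 407, r = 23);
  translate([23, 241, 0]) cylinder(h = 407, r = 23);
  translate([288, 241, 0]) cylinder(h = 407, r = 23);
}
translate([475, 724, 0]) {
  translate([0, 0, 407]) cube([311, 264, 33]);
  translate([23, 23, 0]) cylinder(h = 407, r = 23);
  translate([288, 23, 0]) cylinder(h = 407, r = 23);
  translate([23, 241, 0]) cylinder(h = 407, r = 23);
  translate([288, 241, 0]) cylinder(h = 407, r = 23);
}
translate([-391, 190, 0]) {
  translate([0, 0, 407]) cube([311, 264, 33]);
  translate([23, 23, 0]) cylinder(h = 407, r = 23);
  translate([288, 23, 0]) cylinder(h = 407, r = 23);
  translate([23, 241, 0]) cylinder(h = 407, r = 23);
  translate([288, 241, 0]) cylinder(h = 407, r = 23);
}
translate([1341, 190, 0]) {
  translate([0, 0, 407]) cube([311, 264, 33]);
  translate([23, 23, 0]) cylinder(h = 407, r = 23);
  translate([288, 23, 0]) cylinder(h = 407, r = 23);
  translate([23, 241, 0]) cylinder(h = 407, r = 23);
  translate([288, 241, 0]) cylinder(h = 407, r = 23);
}
translate([0, 0, 774]) {
  cube([23, 367, 1963]);
  translate([987, 0, 0]) cube([23, 367, 1963]);
  translate([23, 0, 0]) cube([964, 367, 25]);
  translate([23, 0, 365]) cube([964, 367, 25]);
  translate([23, 0, 730]) cube([964, 367, 25]);
  translate([23, 0, 1095]) cube([964, 367, 25]);
  translate([23, 0, 1460]) cube([964, 367, 25]);
  translate([23, 0, 1825]) cube([964, 367, 25]);
}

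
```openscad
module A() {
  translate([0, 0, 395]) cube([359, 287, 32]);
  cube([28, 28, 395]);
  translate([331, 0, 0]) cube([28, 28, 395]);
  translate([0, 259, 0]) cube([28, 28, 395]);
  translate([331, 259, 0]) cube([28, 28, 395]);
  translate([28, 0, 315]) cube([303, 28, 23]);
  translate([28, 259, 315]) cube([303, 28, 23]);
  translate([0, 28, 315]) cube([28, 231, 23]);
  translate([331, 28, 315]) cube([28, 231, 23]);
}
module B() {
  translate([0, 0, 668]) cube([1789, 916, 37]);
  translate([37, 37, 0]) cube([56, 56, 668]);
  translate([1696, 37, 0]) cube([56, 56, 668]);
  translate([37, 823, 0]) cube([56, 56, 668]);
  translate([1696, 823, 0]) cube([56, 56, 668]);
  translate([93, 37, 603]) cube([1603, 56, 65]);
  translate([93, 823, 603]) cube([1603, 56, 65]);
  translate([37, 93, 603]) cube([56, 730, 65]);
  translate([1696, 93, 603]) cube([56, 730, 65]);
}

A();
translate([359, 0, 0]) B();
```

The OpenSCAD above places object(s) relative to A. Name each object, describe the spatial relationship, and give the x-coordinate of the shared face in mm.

The stool's +x face and the table's −x face are both at x = 359 mm.

A is a stool. B is a table. The table is against the stool's +x side, with their −y faces flush. The x-coordinate of the shared face is 359 mm.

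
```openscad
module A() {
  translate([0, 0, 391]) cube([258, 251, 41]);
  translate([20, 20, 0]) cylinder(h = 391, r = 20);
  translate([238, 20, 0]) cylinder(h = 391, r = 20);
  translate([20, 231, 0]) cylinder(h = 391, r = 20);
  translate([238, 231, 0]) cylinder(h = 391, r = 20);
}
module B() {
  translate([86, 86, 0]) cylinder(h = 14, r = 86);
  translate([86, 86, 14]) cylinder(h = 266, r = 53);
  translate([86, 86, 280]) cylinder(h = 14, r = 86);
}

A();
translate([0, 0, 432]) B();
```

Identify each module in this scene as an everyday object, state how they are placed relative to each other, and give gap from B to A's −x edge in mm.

A is a stool. B is a spool. The spool is on top of the stool. The gap from the spool to the stool's −x edge is 0 mm.

The spool's min-x is at 0; the stool's min-x is 0; gap = 0 mm.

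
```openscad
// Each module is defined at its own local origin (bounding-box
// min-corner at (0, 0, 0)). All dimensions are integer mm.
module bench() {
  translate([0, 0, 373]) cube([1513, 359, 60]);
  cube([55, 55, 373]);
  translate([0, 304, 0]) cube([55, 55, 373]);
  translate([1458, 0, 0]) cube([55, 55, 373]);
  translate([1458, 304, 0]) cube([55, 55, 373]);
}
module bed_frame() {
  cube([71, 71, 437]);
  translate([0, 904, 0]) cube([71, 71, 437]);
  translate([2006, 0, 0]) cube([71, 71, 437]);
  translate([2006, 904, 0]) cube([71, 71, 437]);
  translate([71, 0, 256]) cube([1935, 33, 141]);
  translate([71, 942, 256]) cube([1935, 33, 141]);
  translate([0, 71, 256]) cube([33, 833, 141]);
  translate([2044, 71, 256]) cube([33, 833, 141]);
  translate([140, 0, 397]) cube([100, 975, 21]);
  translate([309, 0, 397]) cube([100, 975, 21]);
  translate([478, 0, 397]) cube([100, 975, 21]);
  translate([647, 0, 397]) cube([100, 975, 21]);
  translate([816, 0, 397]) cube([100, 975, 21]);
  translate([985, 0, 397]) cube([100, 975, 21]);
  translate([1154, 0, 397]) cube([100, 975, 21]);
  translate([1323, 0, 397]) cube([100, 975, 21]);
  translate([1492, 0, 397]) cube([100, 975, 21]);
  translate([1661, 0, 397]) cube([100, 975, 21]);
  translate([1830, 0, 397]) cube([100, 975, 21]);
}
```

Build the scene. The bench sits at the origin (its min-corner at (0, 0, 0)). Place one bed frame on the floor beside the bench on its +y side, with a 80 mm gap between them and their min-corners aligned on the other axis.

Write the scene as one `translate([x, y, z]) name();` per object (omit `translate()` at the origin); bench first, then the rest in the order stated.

bench();
translate([0, 439, 0]) bed_frame();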